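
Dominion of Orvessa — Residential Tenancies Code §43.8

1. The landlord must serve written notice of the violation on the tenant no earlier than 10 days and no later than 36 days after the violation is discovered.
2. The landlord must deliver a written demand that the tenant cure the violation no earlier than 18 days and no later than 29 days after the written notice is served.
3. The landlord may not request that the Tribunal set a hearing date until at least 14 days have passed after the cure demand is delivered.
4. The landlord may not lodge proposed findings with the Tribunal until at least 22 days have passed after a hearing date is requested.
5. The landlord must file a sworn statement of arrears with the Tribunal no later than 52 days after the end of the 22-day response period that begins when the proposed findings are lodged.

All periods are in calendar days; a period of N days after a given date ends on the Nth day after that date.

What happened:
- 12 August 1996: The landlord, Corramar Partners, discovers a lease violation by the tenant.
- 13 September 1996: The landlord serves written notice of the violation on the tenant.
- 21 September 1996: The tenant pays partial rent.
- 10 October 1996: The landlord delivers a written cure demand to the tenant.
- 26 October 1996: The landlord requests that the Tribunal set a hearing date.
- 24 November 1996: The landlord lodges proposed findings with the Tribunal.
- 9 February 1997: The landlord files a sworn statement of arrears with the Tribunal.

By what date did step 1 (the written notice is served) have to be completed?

17 September 1996

Step 1 runs from 12 August 1996, when the violation is discovered. The window is 10–36 days after 12 August 1996; it closes on 17 September 1996.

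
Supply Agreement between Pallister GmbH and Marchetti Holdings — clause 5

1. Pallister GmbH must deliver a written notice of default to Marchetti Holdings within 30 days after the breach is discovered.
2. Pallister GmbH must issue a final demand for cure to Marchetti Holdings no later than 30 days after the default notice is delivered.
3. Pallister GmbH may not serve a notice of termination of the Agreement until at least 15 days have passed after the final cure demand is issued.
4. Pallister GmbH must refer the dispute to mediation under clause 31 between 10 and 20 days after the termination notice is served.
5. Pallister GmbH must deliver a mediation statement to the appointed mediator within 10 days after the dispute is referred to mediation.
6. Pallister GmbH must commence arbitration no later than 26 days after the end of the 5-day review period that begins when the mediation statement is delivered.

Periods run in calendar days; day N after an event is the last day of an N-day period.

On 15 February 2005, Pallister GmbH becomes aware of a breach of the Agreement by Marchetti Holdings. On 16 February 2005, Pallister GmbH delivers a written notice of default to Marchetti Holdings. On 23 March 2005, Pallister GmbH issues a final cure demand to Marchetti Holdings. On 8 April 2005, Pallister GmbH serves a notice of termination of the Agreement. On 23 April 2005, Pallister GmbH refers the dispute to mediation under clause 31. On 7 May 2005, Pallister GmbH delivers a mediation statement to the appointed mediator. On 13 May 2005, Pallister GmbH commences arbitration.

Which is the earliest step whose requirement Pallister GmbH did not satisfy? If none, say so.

(1) due by 15 February 2005 + 30 days = 17 March 2005; done 16 February 2005 — timely.
(2) due by 16 February 2005 + 30 days = 18 March 2005; done 23 March 2005 — 5 days late.
The procedure was therefore not followed at step 2.

Step 2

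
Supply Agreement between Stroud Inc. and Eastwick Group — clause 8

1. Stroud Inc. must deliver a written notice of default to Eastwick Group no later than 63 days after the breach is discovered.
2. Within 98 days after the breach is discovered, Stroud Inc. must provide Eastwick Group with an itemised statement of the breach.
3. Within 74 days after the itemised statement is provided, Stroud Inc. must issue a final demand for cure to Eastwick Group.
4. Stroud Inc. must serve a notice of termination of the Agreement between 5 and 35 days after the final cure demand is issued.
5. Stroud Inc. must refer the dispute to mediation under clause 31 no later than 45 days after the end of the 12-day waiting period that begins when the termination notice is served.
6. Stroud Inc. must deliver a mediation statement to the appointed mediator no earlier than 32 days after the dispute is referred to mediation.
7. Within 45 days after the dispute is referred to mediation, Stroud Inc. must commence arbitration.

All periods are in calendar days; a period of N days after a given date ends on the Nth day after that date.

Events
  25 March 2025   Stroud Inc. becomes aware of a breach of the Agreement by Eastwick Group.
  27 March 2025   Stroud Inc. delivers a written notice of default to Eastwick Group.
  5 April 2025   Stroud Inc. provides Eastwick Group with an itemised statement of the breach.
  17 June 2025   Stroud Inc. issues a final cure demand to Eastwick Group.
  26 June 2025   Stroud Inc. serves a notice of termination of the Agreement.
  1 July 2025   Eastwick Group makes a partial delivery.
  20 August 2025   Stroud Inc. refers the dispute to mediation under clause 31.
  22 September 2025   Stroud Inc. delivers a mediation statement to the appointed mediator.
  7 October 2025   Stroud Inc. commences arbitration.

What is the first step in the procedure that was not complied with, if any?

Step 7

(1) due by 25 March 2025 + 63 days = 27 May 2025; completed 27 March 2025, before the deadline.
(2) due by 25 March 2025 + 98 days = 1 July 2025; 5 April 2025 is within that limit.
(3) due by 5 April 2025 + 74 days = 18 June 2025; 17 June 2025 is within that limit.
(4) the permitted window runs from 17 June 2025 + 5 = 22 June 2025 to 17 June 2025 + 35 = 22 July 2025; done 26 June 2025 — within the window.
(5) due by 8 July 2025 + 45 days = 22 August 2025; done 20 August 2025 — timely.
(6) permitted from 20 August 2025 + 32 days = 21 September 2025 onward; done 22 September 2025 — permitted.
(7) due by 20 August 2025 + 45 days = 4 October 2025; done 7 October 2025 — 3 days late.
No need to go further; step 7 was not satisfied.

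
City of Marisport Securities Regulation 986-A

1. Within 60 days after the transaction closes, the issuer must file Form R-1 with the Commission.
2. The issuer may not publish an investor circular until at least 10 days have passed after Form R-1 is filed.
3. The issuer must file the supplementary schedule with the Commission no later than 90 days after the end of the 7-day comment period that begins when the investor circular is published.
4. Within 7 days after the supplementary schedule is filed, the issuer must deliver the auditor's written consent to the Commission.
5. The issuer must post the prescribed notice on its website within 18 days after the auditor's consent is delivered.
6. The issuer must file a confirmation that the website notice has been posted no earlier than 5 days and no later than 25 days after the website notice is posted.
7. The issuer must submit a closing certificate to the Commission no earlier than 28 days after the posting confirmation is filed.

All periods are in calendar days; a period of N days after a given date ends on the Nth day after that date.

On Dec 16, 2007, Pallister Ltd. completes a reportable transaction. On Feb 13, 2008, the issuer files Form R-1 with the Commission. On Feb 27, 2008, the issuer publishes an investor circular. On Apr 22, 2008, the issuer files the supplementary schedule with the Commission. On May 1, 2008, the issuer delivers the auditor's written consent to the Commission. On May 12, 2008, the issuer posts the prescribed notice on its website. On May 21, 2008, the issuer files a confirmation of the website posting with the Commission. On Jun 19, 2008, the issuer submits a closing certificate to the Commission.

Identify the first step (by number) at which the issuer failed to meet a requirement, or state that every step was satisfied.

Step 4

Step 1: 60 days after Dec 16, 2007 (when the transaction closes) is Feb 14, 2008; Feb 13, 2008 is within that limit.
Step 2: the earliest permitted date is 10 days after Feb 13, 2008 (when Form R-1 is filed), i.e. Feb 23, 2008; done Feb 27, 2008, after the minimum wait.
Step 3: 90 days after Mar 5, 2008 (end of the 7-day comment period, which began when the investor circular is published on Feb 27, 2008) is Jun 3, 2008; Apr 22, 2008 is within that limit.
Step 4: 7 days after Apr 22, 2008 (when the supplementary schedule is filed) is Apr 29, 2008; May 1, 2008 misses that deadline by 2 days.
Later steps need not be reached.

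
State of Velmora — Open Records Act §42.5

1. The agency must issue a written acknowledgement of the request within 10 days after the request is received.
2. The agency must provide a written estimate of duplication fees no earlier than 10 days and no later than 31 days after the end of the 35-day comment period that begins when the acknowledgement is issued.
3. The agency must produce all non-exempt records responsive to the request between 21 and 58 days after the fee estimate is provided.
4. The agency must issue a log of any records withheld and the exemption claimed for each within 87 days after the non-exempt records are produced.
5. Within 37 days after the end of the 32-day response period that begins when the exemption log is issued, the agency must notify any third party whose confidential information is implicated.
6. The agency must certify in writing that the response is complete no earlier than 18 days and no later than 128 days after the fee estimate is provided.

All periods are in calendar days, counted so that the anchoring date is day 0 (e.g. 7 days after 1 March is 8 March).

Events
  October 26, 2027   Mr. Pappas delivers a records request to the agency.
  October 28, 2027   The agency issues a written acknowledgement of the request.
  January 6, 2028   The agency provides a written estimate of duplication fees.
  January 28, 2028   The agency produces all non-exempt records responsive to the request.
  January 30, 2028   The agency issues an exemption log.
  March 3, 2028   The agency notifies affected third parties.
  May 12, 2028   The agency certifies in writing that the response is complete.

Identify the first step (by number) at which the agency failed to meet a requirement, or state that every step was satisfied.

Step 2

Step 1 — counting 10 days from October 26, 2027 (when the request is received) gives a deadline of November 5, 2027; October 28, 2027 is within that limit.
Step 2 — 10 and 31 days from December 2, 2027 (end of the 35-day comment period, which began when the acknowledgement is issued on October 28, 2027) are December 12, 2027 and January 2, 2028 respectively; done January 6, 2028 — 4 days after the window closed.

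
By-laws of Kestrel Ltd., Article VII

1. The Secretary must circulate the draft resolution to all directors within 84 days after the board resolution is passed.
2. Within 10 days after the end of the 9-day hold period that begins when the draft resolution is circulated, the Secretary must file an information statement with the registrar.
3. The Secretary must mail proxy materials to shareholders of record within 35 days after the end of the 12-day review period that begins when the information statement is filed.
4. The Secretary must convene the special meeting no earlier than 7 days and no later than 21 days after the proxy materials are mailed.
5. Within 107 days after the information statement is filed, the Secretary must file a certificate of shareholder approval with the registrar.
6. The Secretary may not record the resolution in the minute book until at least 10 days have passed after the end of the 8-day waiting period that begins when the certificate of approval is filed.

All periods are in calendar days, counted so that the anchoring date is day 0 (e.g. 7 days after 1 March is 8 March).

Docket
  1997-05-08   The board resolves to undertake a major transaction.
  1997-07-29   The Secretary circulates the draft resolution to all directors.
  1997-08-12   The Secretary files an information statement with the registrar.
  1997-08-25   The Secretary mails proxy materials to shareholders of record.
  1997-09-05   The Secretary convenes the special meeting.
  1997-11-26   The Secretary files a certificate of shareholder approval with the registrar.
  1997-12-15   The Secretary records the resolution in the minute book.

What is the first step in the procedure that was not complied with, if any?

Step 1: 84 days after 1997-05-08 (when the board resolution is passed) is 1997-07-31; 1997-07-29 is within that limit.
Step 2: 10 days after 1997-08-07 (end of the 9-day hold period, which began when the draft resolution is circulated on 1997-07-29) is 1997-08-17; done 1997-08-12 — timely.
Step 3: 35 days after 1997-08-24 (end of the 12-day review period, which began when the information statement is filed on 1997-08-12) is 1997-09-28; done 1997-08-25 — timely.
Step 4: the window is 7–21 days after 1997-08-25 (when the proxy materials are mailed), so 1997-09-01 through 1997-09-15; done 1997-09-05, which is between those dates.
Step 5: 107 days after 1997-08-12 (when the information statement is filed) is 1997-11-27; done 1997-11-26 — timely.
Step 6: the earliest permitted date is 10 days after 1997-12-04 (end of the 8-day waiting period, which began when the certificate of approval is filed on 1997-11-26), i.e. 1997-12-14; 1997-12-15 is on or after that date.

None — every step was satisfied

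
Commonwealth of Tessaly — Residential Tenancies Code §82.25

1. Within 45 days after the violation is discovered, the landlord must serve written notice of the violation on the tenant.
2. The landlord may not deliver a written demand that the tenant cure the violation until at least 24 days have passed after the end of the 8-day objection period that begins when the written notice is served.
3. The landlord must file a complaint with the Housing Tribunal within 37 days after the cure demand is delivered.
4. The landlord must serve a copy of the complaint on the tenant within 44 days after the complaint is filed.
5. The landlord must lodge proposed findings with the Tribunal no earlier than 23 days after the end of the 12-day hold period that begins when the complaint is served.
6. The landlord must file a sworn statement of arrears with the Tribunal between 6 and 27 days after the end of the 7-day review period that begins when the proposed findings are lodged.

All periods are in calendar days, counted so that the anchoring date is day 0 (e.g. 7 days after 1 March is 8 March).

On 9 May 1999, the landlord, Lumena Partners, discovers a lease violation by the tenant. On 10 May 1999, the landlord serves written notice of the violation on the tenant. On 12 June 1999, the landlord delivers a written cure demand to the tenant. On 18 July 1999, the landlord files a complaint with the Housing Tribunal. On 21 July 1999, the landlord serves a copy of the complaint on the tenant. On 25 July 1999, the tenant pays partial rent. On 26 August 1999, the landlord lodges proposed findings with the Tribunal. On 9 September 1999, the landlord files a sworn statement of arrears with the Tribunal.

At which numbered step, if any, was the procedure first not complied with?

Step 1 — counting 45 days from 9 May 1999 (when the violation is discovered) gives a deadline of 23 June 1999; done 10 May 1999 — timely.
Step 2 — must wait 24 days from 18 May 1999 (end of the 8-day objection period, which began when the written notice is served on 10 May 1999), so not before 11 June 1999; 12 June 1999 is on or after that date.
Step 3 — counting 37 days from 12 June 1999 (when the cure demand is delivered) gives a deadline of 19 July 1999; 18 July 1999 is within that limit.
Step 4 — counting 44 days from 18 July 1999 (when the complaint is filed) gives a deadline of 31 August 1999; 21 July 1999 is within that limit.
Step 5 — must wait 23 days from 2 August 1999 (end of the 12-day hold period, which began when the complaint is served on 21 July 1999), so not before 25 August 1999; done 26 August 1999, after the minimum wait.
Step 6 — 6 and 27 days from 2 September 1999 (end of the 7-day review period, which began when the proposed findings are lodged on 26 August 1999) are 8 September 1999 and 29 September 1999 respectively; 9 September 1999 falls inside that range.

None — every step was satisfied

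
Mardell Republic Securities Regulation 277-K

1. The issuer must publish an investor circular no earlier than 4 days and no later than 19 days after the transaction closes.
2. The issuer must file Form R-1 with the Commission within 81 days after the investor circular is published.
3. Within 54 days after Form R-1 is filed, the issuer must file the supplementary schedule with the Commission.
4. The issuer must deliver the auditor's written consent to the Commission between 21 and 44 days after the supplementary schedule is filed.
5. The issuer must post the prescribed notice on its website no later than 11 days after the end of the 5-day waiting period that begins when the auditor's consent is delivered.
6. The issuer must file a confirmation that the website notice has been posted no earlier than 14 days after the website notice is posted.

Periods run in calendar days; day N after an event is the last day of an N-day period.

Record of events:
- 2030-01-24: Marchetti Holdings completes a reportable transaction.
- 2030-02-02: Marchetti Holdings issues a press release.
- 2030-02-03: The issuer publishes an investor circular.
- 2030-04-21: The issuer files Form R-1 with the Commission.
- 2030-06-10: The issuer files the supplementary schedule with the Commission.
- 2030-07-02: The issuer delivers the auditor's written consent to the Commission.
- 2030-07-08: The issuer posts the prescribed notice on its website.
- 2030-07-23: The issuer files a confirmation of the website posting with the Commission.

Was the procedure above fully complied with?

Yes

Step 1 — 4 and 19 days from 2030-01-24 (when the transaction closes) are 2030-01-28 and 2030-02-12 respectively; done 2030-02-03 — within the window.
Step 2 — counting 81 days from 2030-02-03 (when the investor circular is published) gives a deadline of 2030-04-25; completed 2030-04-21, before the deadline.
Step 3 — counting 54 days from 2030-04-21 (when Form R-1 is filed) gives a deadline of 2030-06-14; completed 2030-06-10, before the deadline.
Step 4 — 21 and 44 days from 2030-06-10 (when the supplementary schedule is filed) are 2030-07-01 and 2030-07-24 respectively; done 2030-07-02 — within the window.
Step 5 — counting 11 days from 2030-07-07 (end of the 5-day waiting period, which began when the auditor's consent is delivered on 2030-07-02) gives a deadline of 2030-07-18; done 2030-07-08 — timely.
Step 6 — must wait 14 days from 2030-07-08 (when the website notice is posted), so not before 2030-07-22; done 2030-07-23 — permitted.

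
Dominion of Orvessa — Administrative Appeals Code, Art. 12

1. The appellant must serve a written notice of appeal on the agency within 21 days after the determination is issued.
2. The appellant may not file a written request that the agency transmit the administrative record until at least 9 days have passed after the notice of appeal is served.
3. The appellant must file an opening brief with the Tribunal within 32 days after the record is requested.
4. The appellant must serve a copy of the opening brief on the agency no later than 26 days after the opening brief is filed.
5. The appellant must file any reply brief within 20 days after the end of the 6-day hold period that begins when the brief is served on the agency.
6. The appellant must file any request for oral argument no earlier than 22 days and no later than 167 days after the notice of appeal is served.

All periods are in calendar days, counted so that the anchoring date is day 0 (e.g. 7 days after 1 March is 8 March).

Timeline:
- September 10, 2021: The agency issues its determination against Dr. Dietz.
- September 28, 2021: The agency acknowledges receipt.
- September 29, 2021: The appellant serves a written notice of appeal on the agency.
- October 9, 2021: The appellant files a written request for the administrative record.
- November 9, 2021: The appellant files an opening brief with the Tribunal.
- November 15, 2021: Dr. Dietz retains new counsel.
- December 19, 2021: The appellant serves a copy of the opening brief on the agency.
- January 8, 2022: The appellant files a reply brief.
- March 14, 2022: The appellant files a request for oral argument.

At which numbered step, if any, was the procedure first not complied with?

(1) due by September 10, 2021 + 21 days = October 1, 2021; completed September 29, 2021, before the deadline.
(2) permitted from September 29, 2021 + 9 days = October 8, 2021 onward; done October 9, 2021, after the minimum wait.
(3) due by October 9, 2021 + 32 days = November 10, 2021; done November 9, 2021 — timely.
(4) due by November 9, 2021 + 26 days = December 5, 2021; not done until December 19, 2021, 14 days after the deadline.
The procedure was therefore not followed at step 4.

Step 4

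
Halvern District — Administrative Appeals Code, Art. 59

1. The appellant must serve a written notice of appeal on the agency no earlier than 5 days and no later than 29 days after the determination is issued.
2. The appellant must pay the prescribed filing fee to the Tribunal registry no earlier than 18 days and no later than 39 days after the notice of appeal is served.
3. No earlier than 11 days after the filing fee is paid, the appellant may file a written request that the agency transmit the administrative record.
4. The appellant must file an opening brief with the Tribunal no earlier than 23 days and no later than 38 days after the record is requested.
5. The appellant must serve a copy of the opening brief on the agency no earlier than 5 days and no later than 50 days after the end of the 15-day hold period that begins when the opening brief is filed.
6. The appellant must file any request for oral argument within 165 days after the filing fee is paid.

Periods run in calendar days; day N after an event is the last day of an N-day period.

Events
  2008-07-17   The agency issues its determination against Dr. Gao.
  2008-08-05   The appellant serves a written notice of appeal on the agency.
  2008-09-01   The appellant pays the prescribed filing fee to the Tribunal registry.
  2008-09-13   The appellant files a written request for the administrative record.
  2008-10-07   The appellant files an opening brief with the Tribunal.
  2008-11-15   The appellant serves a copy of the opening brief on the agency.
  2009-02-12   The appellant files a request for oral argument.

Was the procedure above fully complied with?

(1) the permitted window runs from 2008-07-17 + 5 = 2008-07-22 to 2008-07-17 + 29 = 2008-08-15; done 2008-08-05, which is between those dates.
(2) the permitted window runs from 2008-08-05 + 18 = 2008-08-23 to 2008-08-05 + 39 = 2008-09-13; 2008-09-01 falls inside that range.
(3) permitted from 2008-09-01 + 11 days = 2008-09-12 onward; done 2008-09-13, after the minimum wait.
(4) the permitted window runs from 2008-09-13 + 23 = 2008-10-06 to 2008-09-13 + 38 = 2008-10-21; done 2008-10-07, which is between those dates.
(5) the permitted window runs from 2008-10-22 + 5 = 2008-10-27 to 2008-10-22 + 50 = 2008-12-11; 2008-11-15 falls inside that range.
(6) due by 2008-09-01 + 165 days = 2009-02-13; done 2009-02-12 — timely.

Yes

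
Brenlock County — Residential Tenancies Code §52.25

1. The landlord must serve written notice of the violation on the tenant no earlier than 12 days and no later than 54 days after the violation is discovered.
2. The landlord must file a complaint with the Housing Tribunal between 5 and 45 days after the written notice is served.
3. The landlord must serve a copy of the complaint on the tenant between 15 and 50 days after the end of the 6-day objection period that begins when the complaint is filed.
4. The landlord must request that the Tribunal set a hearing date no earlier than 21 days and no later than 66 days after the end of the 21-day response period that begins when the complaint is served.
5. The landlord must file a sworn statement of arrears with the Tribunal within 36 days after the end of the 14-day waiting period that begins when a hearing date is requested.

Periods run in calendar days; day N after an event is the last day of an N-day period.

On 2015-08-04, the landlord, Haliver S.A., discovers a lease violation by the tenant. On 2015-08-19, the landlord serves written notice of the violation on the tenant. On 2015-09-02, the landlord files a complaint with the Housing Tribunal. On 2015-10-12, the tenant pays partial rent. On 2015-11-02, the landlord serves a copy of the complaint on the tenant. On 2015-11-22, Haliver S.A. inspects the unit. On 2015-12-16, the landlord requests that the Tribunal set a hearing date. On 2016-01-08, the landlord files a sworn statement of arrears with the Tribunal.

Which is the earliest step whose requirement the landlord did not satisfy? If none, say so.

Step 3

Step 1: the window is 12–54 days after 2015-08-04 (when the violation is discovered), so 2015-08-16 through 2015-09-27; done 2015-08-19 — within the window.
Step 2: the window is 5–45 days after 2015-08-19 (when the written notice is served), so 2015-08-24 through 2015-10-03; 2015-09-02 falls inside that range.
Step 3: the window is 15–50 days after 2015-09-08 (end of the 6-day objection period, which began when the complaint is filed on 2015-09-02), so 2015-09-23 through 2015-10-28; done 2015-11-02 — 5 days after the window closed.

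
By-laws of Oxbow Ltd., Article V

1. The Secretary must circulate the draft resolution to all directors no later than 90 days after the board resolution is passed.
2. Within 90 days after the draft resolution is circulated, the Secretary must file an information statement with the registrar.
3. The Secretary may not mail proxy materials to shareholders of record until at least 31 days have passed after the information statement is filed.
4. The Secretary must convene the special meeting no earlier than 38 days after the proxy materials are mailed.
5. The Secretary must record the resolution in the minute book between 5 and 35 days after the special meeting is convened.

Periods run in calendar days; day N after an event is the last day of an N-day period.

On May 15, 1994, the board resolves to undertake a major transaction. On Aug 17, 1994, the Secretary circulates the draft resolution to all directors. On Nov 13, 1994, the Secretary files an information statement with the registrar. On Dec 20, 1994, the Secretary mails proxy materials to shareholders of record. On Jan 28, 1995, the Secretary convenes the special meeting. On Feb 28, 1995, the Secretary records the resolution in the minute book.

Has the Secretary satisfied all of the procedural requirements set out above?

No

Step 1 — counting 90 days from May 15, 1994 (when the board resolution is passed) gives a deadline of Aug 13, 1994; Aug 17, 1994 misses that deadline by 4 days.
Later steps need not be reached.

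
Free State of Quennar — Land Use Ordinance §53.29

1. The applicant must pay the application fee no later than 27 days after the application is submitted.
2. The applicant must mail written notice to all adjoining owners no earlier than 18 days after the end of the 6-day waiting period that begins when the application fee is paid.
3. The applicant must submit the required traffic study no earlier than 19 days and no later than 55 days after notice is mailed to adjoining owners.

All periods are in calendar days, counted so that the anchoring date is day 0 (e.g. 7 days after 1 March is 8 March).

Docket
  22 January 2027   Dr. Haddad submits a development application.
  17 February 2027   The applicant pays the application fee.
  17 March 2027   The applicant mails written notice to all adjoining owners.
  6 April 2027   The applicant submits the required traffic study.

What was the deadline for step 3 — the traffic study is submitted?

11 May 2027

Step 3 runs from 17 March 2027, when notice is mailed to adjoining owners. The window is 19–55 days after 17 March 2027; it closes on 11 May 2027.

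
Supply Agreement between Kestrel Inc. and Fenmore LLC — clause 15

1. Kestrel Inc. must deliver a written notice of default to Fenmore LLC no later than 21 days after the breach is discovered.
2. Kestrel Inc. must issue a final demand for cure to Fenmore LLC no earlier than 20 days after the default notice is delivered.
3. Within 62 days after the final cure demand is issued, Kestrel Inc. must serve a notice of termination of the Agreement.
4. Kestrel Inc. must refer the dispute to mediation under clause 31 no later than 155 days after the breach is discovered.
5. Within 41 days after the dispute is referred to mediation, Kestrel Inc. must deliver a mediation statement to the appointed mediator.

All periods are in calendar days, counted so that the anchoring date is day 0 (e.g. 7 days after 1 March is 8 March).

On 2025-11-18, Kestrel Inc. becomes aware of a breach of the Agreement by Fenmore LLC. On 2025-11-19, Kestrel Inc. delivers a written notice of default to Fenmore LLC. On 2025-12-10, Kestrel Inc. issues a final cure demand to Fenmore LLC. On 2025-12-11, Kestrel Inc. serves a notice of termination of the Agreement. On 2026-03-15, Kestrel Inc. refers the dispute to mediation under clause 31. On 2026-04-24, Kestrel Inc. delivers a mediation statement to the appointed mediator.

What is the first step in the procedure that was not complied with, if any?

None — every step was satisfied

(1) due by 2025-11-18 + 21 days = 2025-12-09; completed 2025-11-19, before the deadline.
(2) permitted from 2025-11-19 + 20 days = 2025-12-09 onward; done 2025-12-10, after the minimum wait.
(3) due by 2025-12-10 + 62 days = 2026-02-10; completed 2025-12-11, before the deadline.
(4) due by 2025-11-18 + 155 days = 2026-04-22; completed 2026-03-15, before the deadline.
(5) due by 2026-03-15 + 41 days = 2026-04-25; completed 2026-04-24, before the deadline.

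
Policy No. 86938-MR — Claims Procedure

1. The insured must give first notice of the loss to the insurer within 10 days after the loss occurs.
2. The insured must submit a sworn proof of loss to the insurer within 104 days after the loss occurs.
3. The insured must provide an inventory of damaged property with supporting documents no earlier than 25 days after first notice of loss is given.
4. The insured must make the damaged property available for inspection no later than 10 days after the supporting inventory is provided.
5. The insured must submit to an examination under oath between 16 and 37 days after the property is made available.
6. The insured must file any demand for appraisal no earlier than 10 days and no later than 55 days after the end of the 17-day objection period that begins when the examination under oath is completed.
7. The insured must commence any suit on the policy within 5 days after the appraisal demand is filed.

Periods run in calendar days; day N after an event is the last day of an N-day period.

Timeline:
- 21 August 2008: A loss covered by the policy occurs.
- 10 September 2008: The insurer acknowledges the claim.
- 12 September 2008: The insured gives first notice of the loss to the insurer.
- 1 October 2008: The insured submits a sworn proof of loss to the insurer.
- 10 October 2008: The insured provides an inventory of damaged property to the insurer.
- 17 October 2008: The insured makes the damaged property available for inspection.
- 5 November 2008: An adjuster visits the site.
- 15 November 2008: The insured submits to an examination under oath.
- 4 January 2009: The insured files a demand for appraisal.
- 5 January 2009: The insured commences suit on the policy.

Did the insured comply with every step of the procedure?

(1) due by 21 August 2008 + 10 days = 31 August 2008; 12 September 2008 misses that deadline by 12 days.
The procedure was therefore not followed at step 1.

No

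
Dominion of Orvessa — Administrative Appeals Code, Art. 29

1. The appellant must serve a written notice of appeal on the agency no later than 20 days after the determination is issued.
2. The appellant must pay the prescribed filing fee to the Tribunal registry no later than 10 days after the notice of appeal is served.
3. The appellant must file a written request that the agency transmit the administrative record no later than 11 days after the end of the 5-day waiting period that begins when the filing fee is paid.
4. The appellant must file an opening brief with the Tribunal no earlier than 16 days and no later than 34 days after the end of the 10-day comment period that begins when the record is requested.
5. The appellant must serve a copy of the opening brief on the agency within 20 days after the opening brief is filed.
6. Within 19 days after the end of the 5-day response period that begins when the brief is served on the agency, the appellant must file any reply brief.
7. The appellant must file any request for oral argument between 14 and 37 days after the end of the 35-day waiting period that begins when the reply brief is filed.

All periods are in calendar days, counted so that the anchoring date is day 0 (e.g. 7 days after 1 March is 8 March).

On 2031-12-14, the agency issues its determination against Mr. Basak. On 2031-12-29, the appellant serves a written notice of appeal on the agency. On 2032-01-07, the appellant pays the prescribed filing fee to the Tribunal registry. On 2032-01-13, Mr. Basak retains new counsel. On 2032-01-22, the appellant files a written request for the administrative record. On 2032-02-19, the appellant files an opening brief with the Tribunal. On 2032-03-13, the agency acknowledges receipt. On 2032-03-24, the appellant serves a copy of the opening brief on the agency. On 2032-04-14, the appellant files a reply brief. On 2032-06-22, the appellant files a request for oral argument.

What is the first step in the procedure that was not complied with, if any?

(1) due by 2031-12-14 + 20 days = 2032-01-03; completed 2031-12-29, before the deadline.
(2) due by 2031-12-29 + 10 days = 2032-01-08; completed 2032-01-07, before the deadline.
(3) due by 2032-01-12 + 11 days = 2032-01-23; completed 2032-01-22, before the deadline.
(4) the permitted window runs from 2032-02-01 + 16 = 2032-02-17 to 2032-02-01 + 34 = 2032-03-06; done 2032-02-19, which is between those dates.
(5) due by 2032-02-19 + 20 days = 2032-03-10; done 2032-03-24 — 14 days late.
The analysis stops there.

Step 5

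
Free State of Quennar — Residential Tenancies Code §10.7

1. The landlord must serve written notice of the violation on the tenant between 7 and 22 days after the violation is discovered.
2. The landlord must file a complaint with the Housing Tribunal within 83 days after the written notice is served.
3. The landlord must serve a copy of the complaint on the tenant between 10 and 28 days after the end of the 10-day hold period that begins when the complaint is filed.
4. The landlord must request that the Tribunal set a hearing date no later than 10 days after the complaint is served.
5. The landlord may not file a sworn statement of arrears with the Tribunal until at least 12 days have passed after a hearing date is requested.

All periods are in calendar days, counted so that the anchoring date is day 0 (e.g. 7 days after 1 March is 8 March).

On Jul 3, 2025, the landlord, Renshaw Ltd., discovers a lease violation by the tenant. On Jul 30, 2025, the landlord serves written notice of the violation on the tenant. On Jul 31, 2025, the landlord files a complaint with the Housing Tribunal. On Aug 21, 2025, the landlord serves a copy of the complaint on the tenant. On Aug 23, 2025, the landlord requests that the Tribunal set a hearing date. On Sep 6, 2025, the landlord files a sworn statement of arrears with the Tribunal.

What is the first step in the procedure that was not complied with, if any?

Step 1 — 7 and 22 days from Jul 3, 2025 (when the violation is discovered) are Jul 10, 2025 and Jul 25, 2025 respectively; Jul 30, 2025 is 5 days past the end of the window.
The procedure was therefore not followed at step 1.

Step 1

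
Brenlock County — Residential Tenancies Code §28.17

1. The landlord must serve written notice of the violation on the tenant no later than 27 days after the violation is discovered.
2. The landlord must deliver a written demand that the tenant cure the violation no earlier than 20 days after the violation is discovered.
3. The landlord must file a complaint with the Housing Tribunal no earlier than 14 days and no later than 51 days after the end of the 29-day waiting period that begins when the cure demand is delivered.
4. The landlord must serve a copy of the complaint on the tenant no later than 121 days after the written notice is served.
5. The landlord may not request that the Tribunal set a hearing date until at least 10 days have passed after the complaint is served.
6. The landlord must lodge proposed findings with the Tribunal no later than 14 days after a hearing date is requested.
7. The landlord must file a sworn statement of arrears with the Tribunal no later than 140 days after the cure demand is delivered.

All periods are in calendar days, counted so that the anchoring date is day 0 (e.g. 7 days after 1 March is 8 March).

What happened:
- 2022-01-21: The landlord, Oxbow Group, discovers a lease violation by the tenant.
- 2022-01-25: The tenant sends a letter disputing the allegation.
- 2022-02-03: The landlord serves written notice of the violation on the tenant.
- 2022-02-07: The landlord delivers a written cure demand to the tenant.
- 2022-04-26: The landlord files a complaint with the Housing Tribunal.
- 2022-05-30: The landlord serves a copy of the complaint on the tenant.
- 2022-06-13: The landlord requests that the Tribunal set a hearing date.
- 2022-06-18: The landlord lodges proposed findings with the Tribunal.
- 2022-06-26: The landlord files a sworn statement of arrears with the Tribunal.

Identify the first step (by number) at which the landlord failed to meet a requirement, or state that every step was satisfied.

Step 2

(1) due by 2022-01-21 + 27 days = 2022-02-17; done 2022-02-03 — timely.
(2) permitted from 2022-01-21 + 20 days = 2022-02-10 onward; done 2022-02-07 — 3 days too early.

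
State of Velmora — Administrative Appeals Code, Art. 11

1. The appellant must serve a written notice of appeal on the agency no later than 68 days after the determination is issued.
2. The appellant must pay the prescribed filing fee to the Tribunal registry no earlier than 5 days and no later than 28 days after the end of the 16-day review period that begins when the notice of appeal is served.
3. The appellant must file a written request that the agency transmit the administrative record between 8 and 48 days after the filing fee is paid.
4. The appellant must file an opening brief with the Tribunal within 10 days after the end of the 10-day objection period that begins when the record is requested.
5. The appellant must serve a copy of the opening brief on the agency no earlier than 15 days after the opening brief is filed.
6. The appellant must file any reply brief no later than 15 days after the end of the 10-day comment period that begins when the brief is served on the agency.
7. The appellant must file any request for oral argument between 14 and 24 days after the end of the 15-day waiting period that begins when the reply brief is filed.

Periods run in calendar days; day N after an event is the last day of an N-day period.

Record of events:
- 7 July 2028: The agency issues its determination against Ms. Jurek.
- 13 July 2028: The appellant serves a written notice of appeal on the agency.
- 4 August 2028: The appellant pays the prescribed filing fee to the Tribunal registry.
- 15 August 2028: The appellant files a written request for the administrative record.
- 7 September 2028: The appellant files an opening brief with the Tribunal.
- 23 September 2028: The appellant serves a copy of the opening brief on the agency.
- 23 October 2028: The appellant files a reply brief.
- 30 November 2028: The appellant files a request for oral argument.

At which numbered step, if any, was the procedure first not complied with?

Step 1 — counting 68 days from 7 July 2028 (when the determination is issued) gives a deadline of 13 September 2028; done 13 July 2028 — timely.
Step 2 — 5 and 28 days from 29 July 2028 (end of the 16-day review period, which began when the notice of appeal is served on 13 July 2028) are 3 August 2028 and 26 August 2028 respectively; done 4 August 2028 — within the window.
Step 3 — 8 and 48 days from 4 August 2028 (when the filing fee is paid) are 12 August 2028 and 21 September 2028 respectively; 15 August 2028 falls inside that range.
Step 4 — counting 10 days from 25 August 2028 (end of the 10-day objection period, which began when the record is requested on 15 August 2028) gives a deadline of 4 September 2028; not done until 7 September 2028, 3 days after the deadline.
Later steps need not be reached.

Step 4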